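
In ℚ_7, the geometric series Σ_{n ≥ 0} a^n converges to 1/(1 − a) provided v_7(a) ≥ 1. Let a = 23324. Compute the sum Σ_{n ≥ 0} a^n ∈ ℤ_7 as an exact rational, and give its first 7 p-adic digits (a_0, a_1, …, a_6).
Σ a^n = 1/(1 − a) = -1/23323;  first 7 digits = (1, 0, 0, 5, 2, 1, 4)

v_7(a) = 3 ≥ 1, so the series converges in ℤ_7 to 1/(1 − a) = 1/(1 − 23324) = -1/23323. Expand this rational in ℤ_7: compute digits iteratively via d_i = x_i mod 7, x_{i+1} = (x_i − d_i)/7. The first 7 digits are (1, 0, 0, 5, 2, 1, 4).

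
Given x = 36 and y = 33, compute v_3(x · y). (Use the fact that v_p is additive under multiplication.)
v_3(1188) = 3

v_p(x) = 2 (factor: 36 = 3^2 · 4); v_p(y) = 1 (factor: 33 = 3^1 · 11). Additivity: v_p(xy) = v_p(x) + v_p(y) = 2 + 1 = 3. (Direct check: xy = 1188 = 3^3 · (44).)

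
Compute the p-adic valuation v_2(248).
v_2(248) = 3

v_2(n) is the largest exponent k such that 2^k divides n. Factor out: 248 = 2^3 · 31. (Sign doesn't affect v_p.) So v_2(248) = 3.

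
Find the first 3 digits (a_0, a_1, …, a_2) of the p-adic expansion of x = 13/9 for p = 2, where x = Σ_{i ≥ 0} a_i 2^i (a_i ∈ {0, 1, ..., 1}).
(a_0, …, a_2) = (1, 0, 1)

v_2(13/9) = 0 (numerator and denominator both coprime to 2), so x ∈ ℤ_2^×. Compute digits iteratively via a_i = x_i mod 2, x_{i+1} = (x_i − a_i)/2, with x_0 = x:
  x_0 = 13/9;  a_0 = 1;  x_1 = (x_0 − 1)/2 = 2/9
  x_1 = 2/9;  a_1 = 0;  x_2 = (x_1 − 0)/2 = 1/9
  x_2 = 1/9;  a_2 = 1;  x_3 = (x_2 − 1)/2 = -4/9
Digits: (1, 0, 1).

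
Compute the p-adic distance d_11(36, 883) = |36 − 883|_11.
d_11(36, 883) = 1/121

Step 1 — x − y = 36 − 883 = -847. Step 2 — v_11(-847) = 2 (factor: -847 = −(11^2 · 7); the sign does not affect v_p). Step 3 — |x − y|_11 = 11^{-2} = 1/121.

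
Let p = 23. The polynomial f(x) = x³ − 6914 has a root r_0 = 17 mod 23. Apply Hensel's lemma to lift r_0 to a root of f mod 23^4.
r_3 = 154577 (mod 279841)

Hensel: r_{i+1} = r_i − f(r_i)/f′(r_i) mod 23^{i+2}, where f′(x) = 3x². Iterate:
  r_0 = 17 (mod 23)
  r_1 = 109 (mod 529)
  r_2 = 8573 (mod 12167)
  r_3 = 154577 (mod 279841)
Final: r = 154577 with f(r) ≡ 0 mod 23^4.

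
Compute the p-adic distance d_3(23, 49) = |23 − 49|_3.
d_3(23, 49) = 1

Step 1 — x − y = 23 − 49 = -26. Step 2 — v_3(-26) = 0 (factor: -26 = −(3^0 · 26); the sign does not affect v_p). Step 3 — |x − y|_3 = 3^{0} = 1.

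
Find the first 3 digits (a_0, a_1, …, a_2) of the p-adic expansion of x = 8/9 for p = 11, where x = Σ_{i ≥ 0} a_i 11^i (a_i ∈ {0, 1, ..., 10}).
(a_0, …, a_2) = (7, 8, 9)

v_11(8/9) = 0 (numerator and denominator both coprime to 11), so x ∈ ℤ_11^×. Compute digits iteratively via a_i = x_i mod 11, x_{i+1} = (x_i − a_i)/11, with x_0 = x:
  x_0 = 8/9;  a_0 = 7;  x_1 = (x_0 − 7)/11 = -5/9
  x_1 = -5/9;  a_1 = 8;  x_2 = (x_1 − 8)/11 = -7/9
  x_2 = -7/9;  a_2 = 9;  x_3 = (x_2 − 9)/11 = -8/9
Digits: (7, 8, 9).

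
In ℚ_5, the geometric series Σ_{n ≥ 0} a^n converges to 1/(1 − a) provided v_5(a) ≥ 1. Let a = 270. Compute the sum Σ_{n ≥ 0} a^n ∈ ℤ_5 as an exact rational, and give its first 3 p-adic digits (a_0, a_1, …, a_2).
Σ a^n = 1/(1 − a) = -1/269;  first 3 digits = (1, 4, 1)

v_5(a) = 1 ≥ 1, so the series converges in ℤ_5 to 1/(1 − a) = 1/(1 − 270) = -1/269. Expand this rational in ℤ_5: compute digits iteratively via d_i = x_i mod 5, x_{i+1} = (x_i − d_i)/5. The first 3 digits are (1, 4, 1).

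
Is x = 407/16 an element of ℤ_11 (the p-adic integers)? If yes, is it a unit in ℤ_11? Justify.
x ∈ ℤ_11 but not a unit; v_11(x) = 1 > 0

ℤ_11 = {x ∈ ℚ_11 : v_11(x) ≥ 0} and ℤ_11^× = {x ∈ ℤ_11 : v_11(x) = 0}. Here v_11(407/16) = v_11(num) − v_11(den) = 1; compare against these criteria.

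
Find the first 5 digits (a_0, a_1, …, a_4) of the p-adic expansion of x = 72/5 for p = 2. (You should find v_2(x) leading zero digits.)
(a_0, …, a_4) = (0, 0, 0, 1, 0)

v_2(72/5) = 3, so a_0 = ... = a_2 = 0. Factor out: x = 2^3 · u with u = 9/5 a unit in ℤ_2. Expand u iteratively via a_{v+i} = u_i mod 2, u_{i+1} = (u_i − a_{v+i})/2:
  u_0 = 9/5;  a_3 = 1;  u_1 = (u_0 − 1)/2 = 2/5
  u_1 = 2/5;  a_4 = 0;  u_2 = (u_1 − 0)/2 = 1/5
Digits: (0, 0, 0, 1, 0).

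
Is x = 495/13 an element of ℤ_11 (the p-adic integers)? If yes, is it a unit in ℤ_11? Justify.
x ∈ ℤ_11 but not a unit; v_11(x) = 1 > 0

ℤ_11 = {x ∈ ℚ_11 : v_11(x) ≥ 0} and ℤ_11^× = {x ∈ ℤ_11 : v_11(x) = 0}. Here v_11(495/13) = v_11(num) − v_11(den) = 1; compare against these criteria.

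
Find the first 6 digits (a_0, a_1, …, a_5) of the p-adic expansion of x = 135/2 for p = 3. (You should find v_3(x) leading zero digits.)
(a_0, …, a_5) = (0, 0, 0, 1, 2, 1)

v_3(135/2) = 3, so a_0 = ... = a_2 = 0. Factor out: x = 3^3 · u with u = 5/2 a unit in ℤ_3. Expand u iteratively via a_{v+i} = u_i mod 3, u_{i+1} = (u_i − a_{v+i})/3:
  u_0 = 5/2;  a_3 = 1;  u_1 = (u_0 − 1)/3 = 1/2
  u_1 = 1/2;  a_4 = 2;  u_2 = (u_1 − 2)/3 = -1/2
  u_2 = -1/2;  a_5 = 1;  u_3 = (u_2 − 1)/3 = -1/2
Digits: (0, 0, 0, 1, 2, 1).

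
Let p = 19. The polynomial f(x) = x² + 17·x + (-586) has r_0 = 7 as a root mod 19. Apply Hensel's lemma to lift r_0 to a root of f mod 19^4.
r_3 = 44866 (mod 130321)

Hensel: r_{i+1} = r_i − f(r_i)·(f′(r_i))^{-1} mod 19^{i+2}, f′(x) = 2x + 17. Iterate:
  r_0 = 7 (mod 19)
  r_1 = 102 (mod 361)
  r_2 = 3712 (mod 6859)
  r_3 = 44866 (mod 130321)
Final: r = 44866 satisfies f(r) ≡ 0 mod 19^4.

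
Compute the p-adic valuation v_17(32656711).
v_17(32656711) = 5

v_17(n) is the largest exponent k such that 17^k divides n. Factor out: 32656711 = 17^5 · 23. (Sign doesn't affect v_p.) So v_17(32656711) = 5.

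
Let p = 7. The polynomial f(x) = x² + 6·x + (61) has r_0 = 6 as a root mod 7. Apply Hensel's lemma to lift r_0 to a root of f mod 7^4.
r_3 = 1994 (mod 2401)

Hensel: r_{i+1} = r_i − f(r_i)·(f′(r_i))^{-1} mod 7^{i+2}, f′(x) = 2x + 6. Iterate:
  r_0 = 6 (mod 7)
  r_1 = 34 (mod 49)
  r_2 = 279 (mod 343)
  r_3 = 1994 (mod 2401)
Final: r = 1994 satisfies f(r) ≡ 0 mod 7^4.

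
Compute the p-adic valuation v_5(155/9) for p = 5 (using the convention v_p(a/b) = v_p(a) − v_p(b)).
v_5(155/9) = 1

Factor powers of 5 from the numerator and denominator of the reduced fraction: 155 = 5^1 · 31 and 9 = 5^0 · 9. Apply v_p(a/b) = v_p(a) − v_p(b): v_5(155/9) = 1 − 0 = 1.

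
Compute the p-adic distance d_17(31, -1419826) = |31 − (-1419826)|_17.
d_17(31, -1419826) = 1/1419857

Step 1 — x − y = 31 − (-1419826) = 1419857. Step 2 — v_17(1419857) = 5 (factor: 1419857 = (17^5 · 1); the sign does not affect v_p). Step 3 — |x − y|_17 = 17^{-5} = 1/1419857.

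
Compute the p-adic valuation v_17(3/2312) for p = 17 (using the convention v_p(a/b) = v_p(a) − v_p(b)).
v_17(3/2312) = -2

Factor powers of 17 from the numerator and denominator of the reduced fraction: 3 = 17^0 · 3 and 2312 = 17^2 · 8. Apply v_p(a/b) = v_p(a) − v_p(b): v_17(3/2312) = 0 − 2 = -2.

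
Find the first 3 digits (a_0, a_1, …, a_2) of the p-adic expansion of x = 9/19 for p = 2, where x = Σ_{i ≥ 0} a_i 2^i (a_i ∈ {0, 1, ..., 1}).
(a_0, …, a_2) = (1, 1, 0)

v_2(9/19) = 0 (numerator and denominator both coprime to 2), so x ∈ ℤ_2^×. Compute digits iteratively via a_i = x_i mod 2, x_{i+1} = (x_i − a_i)/2, with x_0 = x:
  x_0 = 9/19;  a_0 = 1;  x_1 = (x_0 − 1)/2 = -5/19
  x_1 = -5/19;  a_1 = 1;  x_2 = (x_1 − 1)/2 = -12/19
  x_2 = -12/19;  a_2 = 0;  x_3 = (x_2 − 0)/2 = -6/19
Digits: (1, 1, 0).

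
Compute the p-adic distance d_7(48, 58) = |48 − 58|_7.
d_7(48, 58) = 1

Step 1 — x − y = 48 − 58 = -10. Step 2 — v_7(-10) = 0 (factor: -10 = −(7^0 · 10); the sign does not affect v_p). Step 3 — |x − y|_7 = 7^{0} = 1.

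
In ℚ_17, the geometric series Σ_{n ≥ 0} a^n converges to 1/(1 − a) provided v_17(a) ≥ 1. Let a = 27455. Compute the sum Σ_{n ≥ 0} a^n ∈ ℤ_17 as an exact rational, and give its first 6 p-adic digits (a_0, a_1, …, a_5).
Σ a^n = 1/(1 − a) = -1/27454;  first 6 digits = (1, 0, 10, 5, 15, 3)

v_17(a) = 2 ≥ 1, so the series converges in ℤ_17 to 1/(1 − a) = 1/(1 − 27455) = -1/27454. Expand this rational in ℤ_17: compute digits iteratively via d_i = x_i mod 17, x_{i+1} = (x_i − d_i)/17. The first 6 digits are (1, 0, 10, 5, 15, 3).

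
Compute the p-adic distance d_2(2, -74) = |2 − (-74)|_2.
d_2(2, -74) = 1/4

Step 1 — x − y = 2 − (-74) = 76. Step 2 — v_2(76) = 2 (factor: 76 = (2^2 · 19); the sign does not affect v_p). Step 3 — |x − y|_2 = 2^{-2} = 1/4.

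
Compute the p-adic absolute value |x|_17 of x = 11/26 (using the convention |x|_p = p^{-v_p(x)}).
|11/26|_17 = 1

Step 1 — compute v_17(x) by factoring powers of 17 out of the numerator and denominator: v_17(11/26) = 0. Step 2 — apply |x|_p = p^{-v_p(x)} = 17^{0} = 1.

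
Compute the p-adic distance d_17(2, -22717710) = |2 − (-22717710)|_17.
d_17(2, -22717710) = 1/1419857

Step 1 — x − y = 2 − (-22717710) = 22717712. Step 2 — v_17(22717712) = 5 (factor: 22717712 = (17^5 · 16); the sign does not affect v_p). Step 3 — |x − y|_17 = 17^{-5} = 1/1419857.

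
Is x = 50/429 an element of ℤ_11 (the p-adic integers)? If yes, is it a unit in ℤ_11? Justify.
x ∉ ℤ_11 (v_11(x) = -1 < 0)

ℤ_11 = {x ∈ ℚ_11 : v_11(x) ≥ 0} and ℤ_11^× = {x ∈ ℤ_11 : v_11(x) = 0}. Here v_11(50/429) = v_11(num) − v_11(den) = -1; compare against these criteria.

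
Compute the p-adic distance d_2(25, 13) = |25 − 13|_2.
d_2(25, 13) = 1/4

Step 1 — x − y = 25 − 13 = 12. Step 2 — v_2(12) = 2 (factor: 12 = (2^2 · 3); the sign does not affect v_p). Step 3 — |x − y|_2 = 2^{-2} = 1/4.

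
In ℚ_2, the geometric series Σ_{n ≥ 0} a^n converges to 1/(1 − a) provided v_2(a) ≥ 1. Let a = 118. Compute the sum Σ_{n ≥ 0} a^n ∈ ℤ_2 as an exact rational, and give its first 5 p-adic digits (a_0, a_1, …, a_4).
Σ a^n = 1/(1 − a) = -1/117;  first 5 digits = (1, 1, 0, 0, 0)

v_2(a) = 1 ≥ 1, so the series converges in ℤ_2 to 1/(1 − a) = 1/(1 − 118) = -1/117. Expand this rational in ℤ_2: compute digits iteratively via d_i = x_i mod 2, x_{i+1} = (x_i − d_i)/2. The first 5 digits are (1, 1, 0, 0, 0).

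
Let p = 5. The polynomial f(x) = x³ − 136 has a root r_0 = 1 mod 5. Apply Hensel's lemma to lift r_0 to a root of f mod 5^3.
r_2 = 21 (mod 125)

Hensel: r_{i+1} = r_i − f(r_i)/f′(r_i) mod 5^{i+2}, where f′(x) = 3x². Iterate:
  r_0 = 1 (mod 5)
  r_1 = 21 (mod 25)
  r_2 = 21 (mod 125)
Final: r = 21 with f(r) ≡ 0 mod 5^3.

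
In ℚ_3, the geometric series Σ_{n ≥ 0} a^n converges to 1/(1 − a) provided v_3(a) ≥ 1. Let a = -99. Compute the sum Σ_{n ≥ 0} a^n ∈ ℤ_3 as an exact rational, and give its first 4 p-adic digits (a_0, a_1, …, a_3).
Σ a^n = 1/(1 − a) = 1/100;  first 4 digits = (1, 0, 1, 2)

v_3(a) = 2 ≥ 1, so the series converges in ℤ_3 to 1/(1 − a) = 1/(1 − (-99)) = 1/100. Expand this rational in ℤ_3: compute digits iteratively via d_i = x_i mod 3, x_{i+1} = (x_i − d_i)/3. The first 4 digits are (1, 0, 1, 2).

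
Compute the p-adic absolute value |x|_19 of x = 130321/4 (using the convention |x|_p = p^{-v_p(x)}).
|130321/4|_19 = 1/130321

Step 1 — compute v_19(x) by factoring powers of 19 out of the numerator and denominator: v_19(130321/4) = 4. Step 2 — apply |x|_p = p^{-v_p(x)} = 19^{-4} = 1/130321.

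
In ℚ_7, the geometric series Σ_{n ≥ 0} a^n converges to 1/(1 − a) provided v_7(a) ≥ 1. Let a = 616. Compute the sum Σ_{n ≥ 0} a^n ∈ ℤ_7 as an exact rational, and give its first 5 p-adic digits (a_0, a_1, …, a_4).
Σ a^n = 1/(1 − a) = -1/615;  first 5 digits = (1, 4, 0, 3, 5)

v_7(a) = 1 ≥ 1, so the series converges in ℤ_7 to 1/(1 − a) = 1/(1 − 616) = -1/615. Expand this rational in ℤ_7: compute digits iteratively via d_i = x_i mod 7, x_{i+1} = (x_i − d_i)/7. The first 5 digits are (1, 4, 0, 3, 5).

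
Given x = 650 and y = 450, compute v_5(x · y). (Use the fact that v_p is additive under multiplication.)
v_5(292500) = 4

v_p(x) = 2 (factor: 650 = 5^2 · 26); v_p(y) = 2 (factor: 450 = 5^2 · 18). Additivity: v_p(xy) = v_p(x) + v_p(y) = 2 + 2 = 4. (Direct check: xy = 292500 = 5^4 · (468).)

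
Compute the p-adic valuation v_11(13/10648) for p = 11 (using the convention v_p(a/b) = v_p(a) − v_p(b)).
v_11(13/10648) = -3

Factor powers of 11 from the numerator and denominator of the reduced fraction: 13 = 11^0 · 13 and 10648 = 11^3 · 8. Apply v_p(a/b) = v_p(a) − v_p(b): v_11(13/10648) = 0 − 3 = -3.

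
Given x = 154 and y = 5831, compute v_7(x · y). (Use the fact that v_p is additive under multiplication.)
v_7(897974) = 4

v_p(x) = 1 (factor: 154 = 7^1 · 22); v_p(y) = 3 (factor: 5831 = 7^3 · 17). Additivity: v_p(xy) = v_p(x) + v_p(y) = 1 + 3 = 4. (Direct check: xy = 897974 = 7^4 · (374).)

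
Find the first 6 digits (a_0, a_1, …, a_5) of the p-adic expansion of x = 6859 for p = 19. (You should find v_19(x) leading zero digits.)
(a_0, …, a_5) = (0, 0, 0, 1, 0, 0)

v_19(6859) = 3, so a_0 = ... = a_2 = 0. Factor out: x = 19^3 · u with u = 1 a unit in ℤ_19. Expand u iteratively via a_{v+i} = u_i mod 19, u_{i+1} = (u_i − a_{v+i})/19:
  u_0 = 1;  a_3 = 1;  u_1 = (u_0 − 1)/19 = 0
  u_1 = 0;  a_4 = 0;  u_2 = (u_1 − 0)/19 = 0
  u_2 = 0;  a_5 = 0;  u_3 = (u_2 − 0)/19 = 0
Digits: (0, 0, 0, 1, 0, 0).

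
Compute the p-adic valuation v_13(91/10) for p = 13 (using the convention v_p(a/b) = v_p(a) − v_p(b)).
v_13(91/10) = 1

Factor powers of 13 from the numerator and denominator of the reduced fraction: 91 = 13^1 · 7 and 10 = 13^0 · 10. Apply v_p(a/b) = v_p(a) − v_p(b): v_13(91/10) = 1 − 0 = 1.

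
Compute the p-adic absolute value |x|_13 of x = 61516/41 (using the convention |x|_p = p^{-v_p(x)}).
|61516/41|_13 = 1/2197

Step 1 — compute v_13(x) by factoring powers of 13 out of the numerator and denominator: v_13(61516/41) = 3. Step 2 — apply |x|_p = p^{-v_p(x)} = 13^{-3} = 1/2197.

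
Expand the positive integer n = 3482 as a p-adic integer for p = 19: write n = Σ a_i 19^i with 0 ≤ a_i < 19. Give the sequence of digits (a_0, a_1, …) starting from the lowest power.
(a_0, a_1, …) = (5, 12, 9)

Repeated division by 19 gives the digits low-to-high: 3482 = 5 + 12·19^1 + 9·19^2. Digit sequence: (5, 12, 9).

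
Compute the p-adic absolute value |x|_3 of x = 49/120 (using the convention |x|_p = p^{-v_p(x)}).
|49/120|_3 = 3

Step 1 — compute v_3(x) by factoring powers of 3 out of the numerator and denominator: v_3(49/120) = -1. Step 2 — apply |x|_p = p^{-v_p(x)} = 3^{1} = 3.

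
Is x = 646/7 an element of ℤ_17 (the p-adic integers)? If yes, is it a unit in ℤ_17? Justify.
x ∈ ℤ_17 but not a unit; v_17(x) = 1 > 0

ℤ_17 = {x ∈ ℚ_17 : v_17(x) ≥ 0} and ℤ_17^× = {x ∈ ℤ_17 : v_17(x) = 0}. Here v_17(646/7) = v_17(num) − v_17(den) = 1; compare against these criteria.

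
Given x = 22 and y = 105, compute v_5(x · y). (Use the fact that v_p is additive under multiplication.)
v_5(2310) = 1

v_p(x) = 0 (factor: 22 = 5^0 · 22); v_p(y) = 1 (factor: 105 = 5^1 · 21). Additivity: v_p(xy) = v_p(x) + v_p(y) = 0 + 1 = 1. (Direct check: xy = 2310 = 5^1 · (462).)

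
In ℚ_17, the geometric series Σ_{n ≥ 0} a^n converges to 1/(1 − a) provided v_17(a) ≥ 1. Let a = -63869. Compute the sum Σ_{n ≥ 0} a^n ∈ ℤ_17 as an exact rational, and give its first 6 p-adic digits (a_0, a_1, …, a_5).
Σ a^n = 1/(1 − a) = 1/63870;  first 6 digits = (1, 0, 0, 4, 16, 16)

v_17(a) = 3 ≥ 1, so the series converges in ℤ_17 to 1/(1 − a) = 1/(1 − (-63869)) = 1/63870. Expand this rational in ℤ_17: compute digits iteratively via d_i = x_i mod 17, x_{i+1} = (x_i − d_i)/17. The first 6 digits are (1, 0, 0, 4, 16, 16).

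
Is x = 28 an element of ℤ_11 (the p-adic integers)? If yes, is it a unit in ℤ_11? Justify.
x ∈ ℤ_11^× (unit); v_11(x) = 0

ℤ_11 = {x ∈ ℚ_11 : v_11(x) ≥ 0} and ℤ_11^× = {x ∈ ℤ_11 : v_11(x) = 0}. Here v_11(28) = v_11(num) − v_11(den) = 0; compare against these criteria.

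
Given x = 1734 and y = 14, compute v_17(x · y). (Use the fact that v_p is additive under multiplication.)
v_17(24276) = 2

v_p(x) = 2 (factor: 1734 = 17^2 · 6); v_p(y) = 0 (factor: 14 = 17^0 · 14). Additivity: v_p(xy) = v_p(x) + v_p(y) = 2 + 0 = 2. (Direct check: xy = 24276 = 17^2 · (84).)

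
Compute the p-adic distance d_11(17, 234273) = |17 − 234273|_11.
d_11(17, 234273) = 1/14641

Step 1 — x − y = 17 − 234273 = -234256. Step 2 — v_11(-234256) = 4 (factor: -234256 = −(11^4 · 16); the sign does not affect v_p). Step 3 — |x − y|_11 = 11^{-4} = 1/14641.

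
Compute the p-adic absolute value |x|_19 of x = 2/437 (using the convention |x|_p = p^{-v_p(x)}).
|2/437|_19 = 19

Step 1 — compute v_19(x) by factoring powers of 19 out of the numerator and denominator: v_19(2/437) = -1. Step 2 — apply |x|_p = p^{-v_p(x)} = 19^{1} = 19.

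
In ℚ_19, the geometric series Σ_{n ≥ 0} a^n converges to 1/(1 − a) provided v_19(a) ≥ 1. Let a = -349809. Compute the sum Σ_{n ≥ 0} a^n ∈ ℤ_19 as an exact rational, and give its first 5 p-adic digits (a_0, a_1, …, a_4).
Σ a^n = 1/(1 − a) = 1/349810;  first 5 digits = (1, 0, 0, 6, 16)

v_19(a) = 3 ≥ 1, so the series converges in ℤ_19 to 1/(1 − a) = 1/(1 − (-349809)) = 1/349810. Expand this rational in ℤ_19: compute digits iteratively via d_i = x_i mod 19, x_{i+1} = (x_i − d_i)/19. The first 5 digits are (1, 0, 0, 6, 16).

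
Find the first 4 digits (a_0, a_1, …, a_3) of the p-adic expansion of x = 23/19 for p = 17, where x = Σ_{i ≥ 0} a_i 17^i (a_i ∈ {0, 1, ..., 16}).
(a_0, …, a_3) = (3, 16, 8, 12)

v_17(23/19) = 0 (numerator and denominator both coprime to 17), so x ∈ ℤ_17^×. Compute digits iteratively via a_i = x_i mod 17, x_{i+1} = (x_i − a_i)/17, with x_0 = x:
  x_0 = 23/19;  a_0 = 3;  x_1 = (x_0 − 3)/17 = -2/19
  x_1 = -2/19;  a_1 = 16;  x_2 = (x_1 − 16)/17 = -18/19
  x_2 = -18/19;  a_2 = 8;  x_3 = (x_2 − 8)/17 = -10/19
  x_3 = -10/19;  a_3 = 12;  x_4 = (x_3 − 12)/17 = -14/19
Digits: (3, 16, 8, 12).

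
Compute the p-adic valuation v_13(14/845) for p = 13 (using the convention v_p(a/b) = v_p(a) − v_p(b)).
v_13(14/845) = -2

Factor powers of 13 from the numerator and denominator of the reduced fraction: 14 = 13^0 · 14 and 845 = 13^2 · 5. Apply v_p(a/b) = v_p(a) − v_p(b): v_13(14/845) = 0 − 2 = -2.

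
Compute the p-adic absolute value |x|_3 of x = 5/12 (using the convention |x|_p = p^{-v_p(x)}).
|5/12|_3 = 3

Step 1 — compute v_3(x) by factoring powers of 3 out of the numerator and denominator: v_3(5/12) = -1. Step 2 — apply |x|_p = p^{-v_p(x)} = 3^{1} = 3.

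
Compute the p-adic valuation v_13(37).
v_13(37) = 0

v_13(n) is the largest exponent k such that 13^k divides n. Factor out: 37 = 13^0 · 37. (Sign doesn't affect v_p.) So v_13(37) = 0.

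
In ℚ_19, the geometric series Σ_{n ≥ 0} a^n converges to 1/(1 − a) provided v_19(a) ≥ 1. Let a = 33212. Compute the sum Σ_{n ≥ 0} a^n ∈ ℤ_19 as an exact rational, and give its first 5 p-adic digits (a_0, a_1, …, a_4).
Σ a^n = 1/(1 − a) = -1/33211;  first 5 digits = (1, 0, 16, 4, 9)

v_19(a) = 2 ≥ 1, so the series converges in ℤ_19 to 1/(1 − a) = 1/(1 − 33212) = -1/33211. Expand this rational in ℤ_19: compute digits iteratively via d_i = x_i mod 19, x_{i+1} = (x_i − d_i)/19. The first 5 digits are (1, 0, 16, 4, 9).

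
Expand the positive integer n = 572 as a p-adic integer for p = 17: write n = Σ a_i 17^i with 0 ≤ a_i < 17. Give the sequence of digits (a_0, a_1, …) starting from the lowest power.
(a_0, a_1, …) = (11, 16, 1)

Repeated division by 17 gives the digits low-to-high: 572 = 11 + 16·17^1 + 1·17^2. Digit sequence: (11, 16, 1).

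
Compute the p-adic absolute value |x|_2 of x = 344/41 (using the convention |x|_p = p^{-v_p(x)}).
|344/41|_2 = 1/8

Step 1 — compute v_2(x) by factoring powers of 2 out of the numerator and denominator: v_2(344/41) = 3. Step 2 — apply |x|_p = p^{-v_p(x)} = 2^{-3} = 1/8.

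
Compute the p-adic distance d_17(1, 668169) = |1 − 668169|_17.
d_17(1, 668169) = 1/83521

Step 1 — x − y = 1 − 668169 = -668168. Step 2 — v_17(-668168) = 4 (factor: -668168 = −(17^4 · 8); the sign does not affect v_p). Step 3 — |x − y|_17 = 17^{-4} = 1/83521.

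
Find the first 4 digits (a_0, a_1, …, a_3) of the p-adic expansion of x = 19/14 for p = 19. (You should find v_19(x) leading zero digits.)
(a_0, …, a_3) = (0, 15, 6, 1)

v_19(19/14) = 1, so a_0 = ... = a_0 = 0. Factor out: x = 19^1 · u with u = 1/14 a unit in ℤ_19. Expand u iteratively via a_{v+i} = u_i mod 19, u_{i+1} = (u_i − a_{v+i})/19:
  u_0 = 1/14;  a_1 = 15;  u_1 = (u_0 − 15)/19 = -11/14
  u_1 = -11/14;  a_2 = 6;  u_2 = (u_1 − 6)/19 = -5/14
  u_2 = -5/14;  a_3 = 1;  u_3 = (u_2 − 1)/19 = -1/14
Digits: (0, 15, 6, 1).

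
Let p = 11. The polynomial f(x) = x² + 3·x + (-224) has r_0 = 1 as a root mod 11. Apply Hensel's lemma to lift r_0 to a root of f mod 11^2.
r_1 = 45 (mod 121)

Hensel: r_{i+1} = r_i − f(r_i)·(f′(r_i))^{-1} mod 11^{i+2}, f′(x) = 2x + 3. Iterate:
  r_0 = 1 (mod 11)
  r_1 = 45 (mod 121)
Final: r = 45 satisfies f(r) ≡ 0 mod 11^2.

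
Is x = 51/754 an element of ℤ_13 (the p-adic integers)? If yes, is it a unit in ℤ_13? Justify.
x ∉ ℤ_13 (v_13(x) = -1 < 0)

ℤ_13 = {x ∈ ℚ_13 : v_13(x) ≥ 0} and ℤ_13^× = {x ∈ ℤ_13 : v_13(x) = 0}. Here v_13(51/754) = v_13(num) − v_13(den) = -1; compare against these criteria.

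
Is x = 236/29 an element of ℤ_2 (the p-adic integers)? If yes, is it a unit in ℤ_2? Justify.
x ∈ ℤ_2 but not a unit; v_2(x) = 2 > 0

ℤ_2 = {x ∈ ℚ_2 : v_2(x) ≥ 0} and ℤ_2^× = {x ∈ ℤ_2 : v_2(x) = 0}. Here v_2(236/29) = v_2(num) − v_2(den) = 2; compare against these criteria.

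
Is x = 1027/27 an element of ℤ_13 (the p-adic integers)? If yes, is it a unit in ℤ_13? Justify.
x ∈ ℤ_13 but not a unit; v_13(x) = 1 > 0

ℤ_13 = {x ∈ ℚ_13 : v_13(x) ≥ 0} and ℤ_13^× = {x ∈ ℤ_13 : v_13(x) = 0}. Here v_13(1027/27) = v_13(num) − v_13(den) = 1; compare against these criteria.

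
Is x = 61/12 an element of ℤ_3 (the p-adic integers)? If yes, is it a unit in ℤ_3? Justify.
x ∉ ℤ_3 (v_3(x) = -1 < 0)

ℤ_3 = {x ∈ ℚ_3 : v_3(x) ≥ 0} and ℤ_3^× = {x ∈ ℤ_3 : v_3(x) = 0}. Here v_3(61/12) = v_3(num) − v_3(den) = -1; compare against these criteria.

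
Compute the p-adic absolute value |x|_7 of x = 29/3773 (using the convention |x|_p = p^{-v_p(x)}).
|29/3773|_7 = 343

Step 1 — compute v_7(x) by factoring powers of 7 out of the numerator and denominator: v_7(29/3773) = -3. Step 2 — apply |x|_p = p^{-v_p(x)} = 7^{3} = 343.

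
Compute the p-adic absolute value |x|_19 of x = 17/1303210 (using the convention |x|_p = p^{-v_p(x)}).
|17/1303210|_19 = 130321

Step 1 — compute v_19(x) by factoring powers of 19 out of the numerator and denominator: v_19(17/1303210) = -4. Step 2 — apply |x|_p = p^{-v_p(x)} = 19^{4} = 130321.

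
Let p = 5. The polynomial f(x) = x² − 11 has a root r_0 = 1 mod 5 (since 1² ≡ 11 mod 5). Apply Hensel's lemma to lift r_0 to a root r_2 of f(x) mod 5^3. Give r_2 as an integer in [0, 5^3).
r_2 = 56 (mod 125)

Hensel's recurrence: r_{i+1} = r_i − f(r_i)·(f′(r_i))^{-1} mod 5^{i+2}, with f′(x) = 2x. Iterate:
  r_0 = 1 (mod 5)
  r_1 = 6 (mod 25)
  r_2 = 56 (mod 125)
Final: r_2 = 56, and one checks f(r_2) ≡ 0 mod 5^3.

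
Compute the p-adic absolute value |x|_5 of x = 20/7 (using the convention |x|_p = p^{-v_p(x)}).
|20/7|_5 = 1/5

Step 1 — compute v_5(x) by factoring powers of 5 out of the numerator and denominator: v_5(20/7) = 1. Step 2 — apply |x|_p = p^{-v_p(x)} = 5^{-1} = 1/5.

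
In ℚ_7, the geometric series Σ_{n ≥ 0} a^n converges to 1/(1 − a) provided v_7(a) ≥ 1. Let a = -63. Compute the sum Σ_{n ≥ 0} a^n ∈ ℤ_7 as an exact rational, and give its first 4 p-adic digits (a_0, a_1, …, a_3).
Σ a^n = 1/(1 − a) = 1/64;  first 4 digits = (1, 5, 2, 3)

v_7(a) = 1 ≥ 1, so the series converges in ℤ_7 to 1/(1 − a) = 1/(1 − (-63)) = 1/64. Expand this rational in ℤ_7: compute digits iteratively via d_i = x_i mod 7, x_{i+1} = (x_i − d_i)/7. The first 4 digits are (1, 5, 2, 3).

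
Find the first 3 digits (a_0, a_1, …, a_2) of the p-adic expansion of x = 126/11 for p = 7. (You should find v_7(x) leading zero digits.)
(a_0, …, a_2) = (0, 1, 2)

v_7(126/11) = 1, so a_0 = ... = a_0 = 0. Factor out: x = 7^1 · u with u = 18/11 a unit in ℤ_7. Expand u iteratively via a_{v+i} = u_i mod 7, u_{i+1} = (u_i − a_{v+i})/7:
  u_0 = 18/11;  a_1 = 1;  u_1 = (u_0 − 1)/7 = 1/11
  u_1 = 1/11;  a_2 = 2;  u_2 = (u_1 − 2)/7 = -3/11
Digits: (0, 1, 2).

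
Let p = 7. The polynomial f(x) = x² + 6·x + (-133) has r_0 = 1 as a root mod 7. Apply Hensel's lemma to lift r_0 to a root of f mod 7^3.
r_2 = 176 (mod 343)

Hensel: r_{i+1} = r_i − f(r_i)·(f′(r_i))^{-1} mod 7^{i+2}, f′(x) = 2x + 6. Iterate:
  r_0 = 1 (mod 7)
  r_1 = 29 (mod 49)
  r_2 = 176 (mod 343)
Final: r = 176 satisfies f(r) ≡ 0 mod 7^3.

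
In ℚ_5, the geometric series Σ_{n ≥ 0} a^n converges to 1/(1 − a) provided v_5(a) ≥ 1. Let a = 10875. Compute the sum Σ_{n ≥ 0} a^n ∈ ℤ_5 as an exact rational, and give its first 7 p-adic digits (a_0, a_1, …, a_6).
Σ a^n = 1/(1 − a) = -1/10874;  first 7 digits = (1, 0, 0, 2, 2, 3, 4)

v_5(a) = 3 ≥ 1, so the series converges in ℤ_5 to 1/(1 − a) = 1/(1 − 10875) = -1/10874. Expand this rational in ℤ_5: compute digits iteratively via d_i = x_i mod 5, x_{i+1} = (x_i − d_i)/5. The first 7 digits are (1, 0, 0, 2, 2, 3, 4).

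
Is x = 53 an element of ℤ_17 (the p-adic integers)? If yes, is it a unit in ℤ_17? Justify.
x ∈ ℤ_17^× (unit); v_17(x) = 0

ℤ_17 = {x ∈ ℚ_17 : v_17(x) ≥ 0} and ℤ_17^× = {x ∈ ℤ_17 : v_17(x) = 0}. Here v_17(53) = v_17(num) − v_17(den) = 0; compare against these criteria.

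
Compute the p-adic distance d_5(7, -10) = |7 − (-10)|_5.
d_5(7, -10) = 1

Step 1 — x − y = 7 − (-10) = 17. Step 2 — v_5(17) = 0 (factor: 17 = (5^0 · 17); the sign does not affect v_p). Step 3 — |x − y|_5 = 5^{0} = 1.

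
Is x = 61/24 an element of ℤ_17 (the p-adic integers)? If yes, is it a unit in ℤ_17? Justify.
x ∈ ℤ_17^× (unit); v_17(x) = 0

ℤ_17 = {x ∈ ℚ_17 : v_17(x) ≥ 0} and ℤ_17^× = {x ∈ ℤ_17 : v_17(x) = 0}. Here v_17(61/24) = v_17(num) − v_17(den) = 0; compare against these criteria.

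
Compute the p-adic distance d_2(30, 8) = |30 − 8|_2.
d_2(30, 8) = 1/2

Step 1 — x − y = 30 − 8 = 22. Step 2 — v_2(22) = 1 (factor: 22 = (2^1 · 11); the sign does not affect v_p). Step 3 — |x − y|_2 = 2^{-1} = 1/2.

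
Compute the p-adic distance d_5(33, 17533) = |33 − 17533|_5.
d_5(33, 17533) = 1/625

Step 1 — x − y = 33 − 17533 = -17500. Step 2 — v_5(-17500) = 4 (factor: -17500 = −(5^4 · 28); the sign does not affect v_p). Step 3 — |x − y|_5 = 5^{-4} = 1/625.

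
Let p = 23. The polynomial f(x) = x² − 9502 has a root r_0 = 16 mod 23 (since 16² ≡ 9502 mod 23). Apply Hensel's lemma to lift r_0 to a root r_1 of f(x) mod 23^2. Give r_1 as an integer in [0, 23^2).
r_1 = 338 (mod 529)

Hensel's recurrence: r_{i+1} = r_i − f(r_i)·(f′(r_i))^{-1} mod 23^{i+2}, with f′(x) = 2x. Iterate:
  r_0 = 16 (mod 23)
  r_1 = 338 (mod 529)
Final: r_1 = 338, and one checks f(r_1) ≡ 0 mod 23^2.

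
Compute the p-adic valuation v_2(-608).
v_2(-608) = 5

v_2(n) is the largest exponent k such that 2^k divides n. Factor out: -608 = -2^5 · 19. (Sign doesn't affect v_p.) So v_2(-608) = 5.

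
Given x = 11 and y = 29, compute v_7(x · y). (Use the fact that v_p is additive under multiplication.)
v_7(319) = 0

v_p(x) = 0 (factor: 11 = 7^0 · 11); v_p(y) = 0 (factor: 29 = 7^0 · 29). Additivity: v_p(xy) = v_p(x) + v_p(y) = 0 + 0 = 0. (Direct check: xy = 319 = 7^0 · (319).)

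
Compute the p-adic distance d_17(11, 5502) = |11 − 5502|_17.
d_17(11, 5502) = 1/289

Step 1 — x − y = 11 − 5502 = -5491. Step 2 — v_17(-5491) = 2 (factor: -5491 = −(17^2 · 19); the sign does not affect v_p). Step 3 — |x − y|_17 = 17^{-2} = 1/289.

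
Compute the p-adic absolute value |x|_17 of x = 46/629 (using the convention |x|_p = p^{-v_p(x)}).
|46/629|_17 = 17

Step 1 — compute v_17(x) by factoring powers of 17 out of the numerator and denominator: v_17(46/629) = -1. Step 2 — apply |x|_p = p^{-v_p(x)} = 17^{1} = 17.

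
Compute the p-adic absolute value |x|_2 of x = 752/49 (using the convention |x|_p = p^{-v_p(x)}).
|752/49|_2 = 1/16

Step 1 — compute v_2(x) by factoring powers of 2 out of the numerator and denominator: v_2(752/49) = 4. Step 2 — apply |x|_p = p^{-v_p(x)} = 2^{-4} = 1/16.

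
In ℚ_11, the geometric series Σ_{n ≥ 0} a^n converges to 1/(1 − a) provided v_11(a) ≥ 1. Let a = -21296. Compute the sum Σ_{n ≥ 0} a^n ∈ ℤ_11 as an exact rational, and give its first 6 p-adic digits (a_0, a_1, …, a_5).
Σ a^n = 1/(1 − a) = 1/21297;  first 6 digits = (1, 0, 0, 6, 9, 10)

v_11(a) = 3 ≥ 1, so the series converges in ℤ_11 to 1/(1 − a) = 1/(1 − (-21296)) = 1/21297. Expand this rational in ℤ_11: compute digits iteratively via d_i = x_i mod 11, x_{i+1} = (x_i − d_i)/11. The first 6 digits are (1, 0, 0, 6, 9, 10).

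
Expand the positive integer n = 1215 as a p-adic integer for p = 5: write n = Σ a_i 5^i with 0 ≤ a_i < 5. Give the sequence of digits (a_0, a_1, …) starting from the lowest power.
(a_0, a_1, …) = (0, 3, 3, 4, 1)

Repeated division by 5 gives the digits low-to-high: 1215 = 3·5^1 + 3·5^2 + 4·5^3 + 1·5^4. Digit sequence: (0, 3, 3, 4, 1).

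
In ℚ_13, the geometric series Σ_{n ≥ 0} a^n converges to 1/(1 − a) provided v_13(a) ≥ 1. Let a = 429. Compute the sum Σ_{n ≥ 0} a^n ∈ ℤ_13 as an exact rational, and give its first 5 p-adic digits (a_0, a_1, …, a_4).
Σ a^n = 1/(1 − a) = -1/428;  first 5 digits = (1, 7, 12, 10, 10)

v_13(a) = 1 ≥ 1, so the series converges in ℤ_13 to 1/(1 − a) = 1/(1 − 429) = -1/428. Expand this rational in ℤ_13: compute digits iteratively via d_i = x_i mod 13, x_{i+1} = (x_i − d_i)/13. The first 5 digits are (1, 7, 12, 10, 10).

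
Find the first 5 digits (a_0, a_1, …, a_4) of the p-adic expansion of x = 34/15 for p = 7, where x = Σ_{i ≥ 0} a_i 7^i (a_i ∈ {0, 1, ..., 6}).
(a_0, …, a_4) = (6, 6, 0, 5, 3)

v_7(34/15) = 0 (numerator and denominator both coprime to 7), so x ∈ ℤ_7^×. Compute digits iteratively via a_i = x_i mod 7, x_{i+1} = (x_i − a_i)/7, with x_0 = x:
  x_0 = 34/15;  a_0 = 6;  x_1 = (x_0 − 6)/7 = -8/15
  x_1 = -8/15;  a_1 = 6;  x_2 = (x_1 − 6)/7 = -14/15
  x_2 = -14/15;  a_2 = 0;  x_3 = (x_2 − 0)/7 = -2/15
  x_3 = -2/15;  a_3 = 5;  x_4 = (x_3 − 5)/7 = -11/15
  x_4 = -11/15;  a_4 = 3;  x_5 = (x_4 − 3)/7 = -8/15
Digits: (6, 6, 0, 5, 3).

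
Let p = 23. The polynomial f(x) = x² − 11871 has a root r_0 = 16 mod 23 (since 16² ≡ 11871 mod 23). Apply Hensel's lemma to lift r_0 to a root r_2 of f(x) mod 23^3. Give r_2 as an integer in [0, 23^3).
r_2 = 2247 (mod 12167)

Hensel's recurrence: r_{i+1} = r_i − f(r_i)·(f′(r_i))^{-1} mod 23^{i+2}, with f′(x) = 2x. Iterate:
  r_0 = 16 (mod 23)
  r_1 = 131 (mod 529)
  r_2 = 2247 (mod 12167)
Final: r_2 = 2247, and one checks f(r_2) ≡ 0 mod 23^3.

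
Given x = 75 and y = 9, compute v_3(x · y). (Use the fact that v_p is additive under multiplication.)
v_3(675) = 3

v_p(x) = 1 (factor: 75 = 3^1 · 25); v_p(y) = 2 (factor: 9 = 3^2 · 1). Additivity: v_p(xy) = v_p(x) + v_p(y) = 1 + 2 = 3. (Direct check: xy = 675 = 3^3 · (25).)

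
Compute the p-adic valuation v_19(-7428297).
v_19(-7428297) = 5

v_19(n) is the largest exponent k such that 19^k divides n. Factor out: -7428297 = -19^5 · 3. (Sign doesn't affect v_p.) So v_19(-7428297) = 5.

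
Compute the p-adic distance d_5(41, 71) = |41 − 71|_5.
d_5(41, 71) = 1/5

Step 1 — x − y = 41 − 71 = -30. Step 2 — v_5(-30) = 1 (factor: -30 = −(5^1 · 6); the sign does not affect v_p). Step 3 — |x − y|_5 = 5^{-1} = 1/5.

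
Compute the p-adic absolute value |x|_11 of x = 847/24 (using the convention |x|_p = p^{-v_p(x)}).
|847/24|_11 = 1/121

Step 1 — compute v_11(x) by factoring powers of 11 out of the numerator and denominator: v_11(847/24) = 2. Step 2 — apply |x|_p = p^{-v_p(x)} = 11^{-2} = 1/121.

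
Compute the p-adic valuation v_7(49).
v_7(49) = 2

v_7(n) is the largest exponent k such that 7^k divides n. Factor out: 49 = 7^2 · 1. (Sign doesn't affect v_p.) So v_7(49) = 2.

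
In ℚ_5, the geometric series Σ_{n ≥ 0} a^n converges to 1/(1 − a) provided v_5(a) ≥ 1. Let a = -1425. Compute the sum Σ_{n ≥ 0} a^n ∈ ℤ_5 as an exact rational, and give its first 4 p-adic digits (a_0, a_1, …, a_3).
Σ a^n = 1/(1 − a) = 1/1426;  first 4 digits = (1, 0, 3, 3)

v_5(a) = 2 ≥ 1, so the series converges in ℤ_5 to 1/(1 − a) = 1/(1 − (-1425)) = 1/1426. Expand this rational in ℤ_5: compute digits iteratively via d_i = x_i mod 5, x_{i+1} = (x_i − d_i)/5. The first 4 digits are (1, 0, 3, 3).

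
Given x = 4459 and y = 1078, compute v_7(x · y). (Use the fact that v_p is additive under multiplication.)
v_7(4806802) = 5

v_p(x) = 3 (factor: 4459 = 7^3 · 13); v_p(y) = 2 (factor: 1078 = 7^2 · 22). Additivity: v_p(xy) = v_p(x) + v_p(y) = 3 + 2 = 5. (Direct check: xy = 4806802 = 7^5 · (286).)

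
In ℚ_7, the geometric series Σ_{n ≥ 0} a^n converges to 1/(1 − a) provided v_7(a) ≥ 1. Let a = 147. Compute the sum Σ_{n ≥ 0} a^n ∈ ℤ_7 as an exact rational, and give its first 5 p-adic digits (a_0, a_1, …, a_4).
Σ a^n = 1/(1 − a) = -1/146;  first 5 digits = (1, 0, 3, 0, 2)

v_7(a) = 2 ≥ 1, so the series converges in ℤ_7 to 1/(1 − a) = 1/(1 − 147) = -1/146. Expand this rational in ℤ_7: compute digits iteratively via d_i = x_i mod 7, x_{i+1} = (x_i − d_i)/7. The first 5 digits are (1, 0, 3, 0, 2).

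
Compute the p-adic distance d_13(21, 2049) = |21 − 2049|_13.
d_13(21, 2049) = 1/169

Step 1 — x − y = 21 − 2049 = -2028. Step 2 — v_13(-2028) = 2 (factor: -2028 = −(13^2 · 12); the sign does not affect v_p). Step 3 — |x − y|_13 = 13^{-2} = 1/169.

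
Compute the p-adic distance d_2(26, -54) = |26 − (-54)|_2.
d_2(26, -54) = 1/16

Step 1 — x − y = 26 − (-54) = 80. Step 2 — v_2(80) = 4 (factor: 80 = (2^4 · 5); the sign does not affect v_p). Step 3 — |x − y|_2 = 2^{-4} = 1/16.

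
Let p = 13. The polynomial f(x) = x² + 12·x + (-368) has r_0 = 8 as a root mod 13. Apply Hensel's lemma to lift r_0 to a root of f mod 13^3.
r_2 = 2140 (mod 2197)

Hensel: r_{i+1} = r_i − f(r_i)·(f′(r_i))^{-1} mod 13^{i+2}, f′(x) = 2x + 12. Iterate:
  r_0 = 8 (mod 13)
  r_1 = 112 (mod 169)
  r_2 = 2140 (mod 2197)
Final: r = 2140 satisfies f(r) ≡ 0 mod 13^3.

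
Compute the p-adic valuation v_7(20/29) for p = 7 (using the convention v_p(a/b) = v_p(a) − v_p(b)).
v_7(20/29) = 0

Factor powers of 7 from the numerator and denominator of the reduced fraction: 20 = 7^0 · 20 and 29 = 7^0 · 29. Apply v_p(a/b) = v_p(a) − v_p(b): v_7(20/29) = 0 − 0 = 0.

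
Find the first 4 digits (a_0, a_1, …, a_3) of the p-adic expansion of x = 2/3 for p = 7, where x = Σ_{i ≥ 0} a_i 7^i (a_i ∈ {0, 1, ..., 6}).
(a_0, …, a_3) = (3, 2, 2, 2)

v_7(2/3) = 0 (numerator and denominator both coprime to 7), so x ∈ ℤ_7^×. Compute digits iteratively via a_i = x_i mod 7, x_{i+1} = (x_i − a_i)/7, with x_0 = x:
  x_0 = 2/3;  a_0 = 3;  x_1 = (x_0 − 3)/7 = -1/3
  x_1 = -1/3;  a_1 = 2;  x_2 = (x_1 − 2)/7 = -1/3
  x_2 = -1/3;  a_2 = 2;  x_3 = (x_2 − 2)/7 = -1/3
  x_3 = -1/3;  a_3 = 2;  x_4 = (x_3 − 2)/7 = -1/3
Digits: (3, 2, 2, 2).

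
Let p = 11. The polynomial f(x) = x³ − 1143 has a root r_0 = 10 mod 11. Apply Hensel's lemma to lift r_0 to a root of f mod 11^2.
r_1 = 98 (mod 121)

Hensel: r_{i+1} = r_i − f(r_i)/f′(r_i) mod 11^{i+2}, where f′(x) = 3x². Iterate:
  r_0 = 10 (mod 11)
  r_1 = 98 (mod 121)
Final: r = 98 with f(r) ≡ 0 mod 11^2.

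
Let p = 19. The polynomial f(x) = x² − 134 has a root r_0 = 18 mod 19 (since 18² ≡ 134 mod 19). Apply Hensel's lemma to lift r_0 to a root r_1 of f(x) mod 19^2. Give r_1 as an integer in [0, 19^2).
r_1 = 113 (mod 361)

Hensel's recurrence: r_{i+1} = r_i − f(r_i)·(f′(r_i))^{-1} mod 19^{i+2}, with f′(x) = 2x. Iterate:
  r_0 = 18 (mod 19)
  r_1 = 113 (mod 361)
Final: r_1 = 113, and one checks f(r_1) ≡ 0 mod 19^2.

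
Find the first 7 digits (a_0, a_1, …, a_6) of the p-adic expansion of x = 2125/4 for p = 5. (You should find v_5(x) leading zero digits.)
(a_0, …, a_6) = (0, 0, 0, 3, 4, 3, 3)

v_5(2125/4) = 3, so a_0 = ... = a_2 = 0. Factor out: x = 5^3 · u with u = 17/4 a unit in ℤ_5. Expand u iteratively via a_{v+i} = u_i mod 5, u_{i+1} = (u_i − a_{v+i})/5:
  u_0 = 17/4;  a_3 = 3;  u_1 = (u_0 − 3)/5 = 1/4
  u_1 = 1/4;  a_4 = 4;  u_2 = (u_1 − 4)/5 = -3/4
  u_2 = -3/4;  a_5 = 3;  u_3 = (u_2 − 3)/5 = -3/4
  u_3 = -3/4;  a_6 = 3;  u_4 = (u_3 − 3)/5 = -3/4
Digits: (0, 0, 0, 3, 4, 3, 3).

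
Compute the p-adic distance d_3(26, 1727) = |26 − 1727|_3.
d_3(26, 1727) = 1/243

Step 1 — x − y = 26 − 1727 = -1701. Step 2 — v_3(-1701) = 5 (factor: -1701 = −(3^5 · 7); the sign does not affect v_p). Step 3 — |x − y|_3 = 3^{-5} = 1/243.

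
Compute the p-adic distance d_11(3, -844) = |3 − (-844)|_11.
d_11(3, -844) = 1/121

Step 1 — x − y = 3 − (-844) = 847. Step 2 — v_11(847) = 2 (factor: 847 = (11^2 · 7); the sign does not affect v_p). Step 3 — |x − y|_11 = 11^{-2} = 1/121.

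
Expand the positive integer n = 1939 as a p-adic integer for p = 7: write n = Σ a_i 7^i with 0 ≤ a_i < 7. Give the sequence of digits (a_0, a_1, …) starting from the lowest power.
(a_0, a_1, …) = (0, 4, 4, 5)

Repeated division by 7 gives the digits low-to-high: 1939 = 4·7^1 + 4·7^2 + 5·7^3. Digit sequence: (0, 4, 4, 5).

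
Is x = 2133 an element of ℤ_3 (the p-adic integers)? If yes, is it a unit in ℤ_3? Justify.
x ∈ ℤ_3 but not a unit; v_3(x) = 3 > 0

ℤ_3 = {x ∈ ℚ_3 : v_3(x) ≥ 0} and ℤ_3^× = {x ∈ ℤ_3 : v_3(x) = 0}. Here v_3(2133) = v_3(num) − v_3(den) = 3; compare against these criteria.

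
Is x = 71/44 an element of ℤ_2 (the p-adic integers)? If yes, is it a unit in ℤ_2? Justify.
x ∉ ℤ_2 (v_2(x) = -2 < 0)

ℤ_2 = {x ∈ ℚ_2 : v_2(x) ≥ 0} and ℤ_2^× = {x ∈ ℤ_2 : v_2(x) = 0}. Here v_2(71/44) = v_2(num) − v_2(den) = -2; compare against these criteria.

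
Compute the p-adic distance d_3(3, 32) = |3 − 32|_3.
d_3(3, 32) = 1

Step 1 — x − y = 3 − 32 = -29. Step 2 — v_3(-29) = 0 (factor: -29 = −(3^0 · 29); the sign does not affect v_p). Step 3 — |x − y|_3 = 3^{0} = 1.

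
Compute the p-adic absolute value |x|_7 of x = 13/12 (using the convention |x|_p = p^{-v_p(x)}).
|13/12|_7 = 1

Step 1 — compute v_7(x) by factoring powers of 7 out of the numerator and denominator: v_7(13/12) = 0. Step 2 — apply |x|_p = p^{-v_p(x)} = 7^{0} = 1.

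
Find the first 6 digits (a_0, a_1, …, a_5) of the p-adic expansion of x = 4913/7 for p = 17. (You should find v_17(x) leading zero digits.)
(a_0, …, a_5) = (0, 0, 0, 5, 7, 2)

v_17(4913/7) = 3, so a_0 = ... = a_2 = 0. Factor out: x = 17^3 · u with u = 1/7 a unit in ℤ_17. Expand u iteratively via a_{v+i} = u_i mod 17, u_{i+1} = (u_i − a_{v+i})/17:
  u_0 = 1/7;  a_3 = 5;  u_1 = (u_0 − 5)/17 = -2/7
  u_1 = -2/7;  a_4 = 7;  u_2 = (u_1 − 7)/17 = -3/7
  u_2 = -3/7;  a_5 = 2;  u_3 = (u_2 − 2)/17 = -1/7
Digits: (0, 0, 0, 5, 7, 2).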